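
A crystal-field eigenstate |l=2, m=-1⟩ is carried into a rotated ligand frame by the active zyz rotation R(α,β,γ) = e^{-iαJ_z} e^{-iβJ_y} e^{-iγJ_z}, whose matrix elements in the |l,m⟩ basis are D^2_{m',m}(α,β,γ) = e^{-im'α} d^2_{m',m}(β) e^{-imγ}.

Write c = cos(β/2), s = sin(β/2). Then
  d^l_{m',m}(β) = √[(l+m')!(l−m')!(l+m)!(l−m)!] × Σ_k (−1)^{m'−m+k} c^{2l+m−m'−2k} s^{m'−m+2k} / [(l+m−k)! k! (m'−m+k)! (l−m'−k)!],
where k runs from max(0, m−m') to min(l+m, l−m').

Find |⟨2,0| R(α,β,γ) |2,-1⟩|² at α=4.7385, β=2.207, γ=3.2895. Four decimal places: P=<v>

D^2_{0,-1}(4.7385,2.2070,3.2895) = e^{-i·0·4.7385}·d^2_{0,-1}(2.2070)·e^{-i·-1·3.2895}. Compute d first:
With c≡cos(β/2)=0.450474 and s≡sin(β/2)=0.892789, N=[2·2·1·6]^{1/2}=4.898979
The bounds max(0,m−m')=0 and min(l+m,l−m')=1 give 2 terms
  k=0: (−1)^1·4.8990/(2)·0.4505^3·0.8928^1 = -0.199910
  k=1: (−1)^2·4.8990/(2)·0.4505^1·0.8928^3 = +0.785222
d^2_{0,-1}(2.2070) = -0.199910 +0.785222 = +0.585313
|D^2_{0,-1}|² = |d^2_{0,-1}(β)|² = (+0.585313)² = 0.342591 (the z-rotation phases have unit modulus)

P=0.3426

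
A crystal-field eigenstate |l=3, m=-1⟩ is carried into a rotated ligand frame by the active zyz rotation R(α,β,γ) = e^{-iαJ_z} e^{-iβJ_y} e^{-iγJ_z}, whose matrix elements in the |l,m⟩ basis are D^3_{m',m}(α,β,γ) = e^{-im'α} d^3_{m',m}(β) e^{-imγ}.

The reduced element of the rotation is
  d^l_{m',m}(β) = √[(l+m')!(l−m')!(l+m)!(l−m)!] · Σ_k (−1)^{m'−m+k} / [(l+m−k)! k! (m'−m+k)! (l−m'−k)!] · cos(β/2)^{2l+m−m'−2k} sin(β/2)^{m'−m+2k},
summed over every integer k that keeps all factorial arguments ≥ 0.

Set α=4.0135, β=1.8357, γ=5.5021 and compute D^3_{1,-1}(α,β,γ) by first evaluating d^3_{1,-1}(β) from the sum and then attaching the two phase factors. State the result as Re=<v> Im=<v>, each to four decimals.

Re=-0.0335 Im=-0.4071

First d^3_{1,-1}(β=1.8357), then the phase factors e^{-i(1)α} and e^{-i(-1)γ}:
Half-angle: c=0.607529, s=0.794297. N=√(24·2·2·24)=48.000000
k∈{0,1,2} keeps every argument non-negative
  k=0: (−1)^2·48.0000/(8)·0.6075^4·0.7943^2 = +0.515687
  k=1: (−1)^3·48.0000/(6)·0.6075^2·0.7943^4 = -1.175322
  k=2: (−1)^4·48.0000/(48)·0.6075^0·0.7943^6 = +0.251130
d^3_{1,-1}(1.8357) = +0.515687 -1.175322 +0.251130 = -0.408505
Phases: e^{-i·(1)·4.0135}=-0.643368+0.765557i, e^{-i·(-1)·5.5021}=+0.710150-0.704051i ⇒ D=-0.033540-0.407125i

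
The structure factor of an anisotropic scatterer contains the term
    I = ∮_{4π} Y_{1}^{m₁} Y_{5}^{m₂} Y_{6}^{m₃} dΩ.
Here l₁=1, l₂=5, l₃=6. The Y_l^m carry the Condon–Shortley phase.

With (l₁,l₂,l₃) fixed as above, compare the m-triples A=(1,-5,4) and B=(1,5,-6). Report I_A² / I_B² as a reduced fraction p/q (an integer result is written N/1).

1/66

Same 1,5,6: normalisation and zero-m 3j drop out of the ratio.
A: Δ: 0! 2! 10! / 13! → 1/858; sum: t=0:+1/7257600 = 1/7257600; 3j²(1 5 6; 1 -5 4) = Δ·Π!·Σ² = 1/858  (sign +1)
B: Δ: 0! 2! 10! / 13! → 1/858; sum: t=0:+1/7257600 = 1/7257600; 3j²(1 5 6; 1 5 -6) = Δ·Π!·Σ² = 1/13  (sign +1)
I_A²/I_B² = (1/858)/(1/13) = 1/66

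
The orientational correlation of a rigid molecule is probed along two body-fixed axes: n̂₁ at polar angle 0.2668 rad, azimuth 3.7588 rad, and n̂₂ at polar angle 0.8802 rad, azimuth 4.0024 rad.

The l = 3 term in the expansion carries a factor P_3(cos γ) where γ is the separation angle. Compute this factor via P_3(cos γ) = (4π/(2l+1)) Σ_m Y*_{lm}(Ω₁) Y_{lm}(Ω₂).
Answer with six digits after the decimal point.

Summing Y*_{l m}(θ₁,φ₁)·Y_{l m}(θ₂,φ₂) over m ∈ [−3, 3]; prefactor 4π/(2·3+1) = 1.795196:
  m=-3: Y*=+0.002119-0.007346i  Y=+0.162012+0.101386i  product +0.001088-0.000975i
  m=-2: Y*=+0.022618+0.064684i  Y=-0.058123-0.382457i  product +0.023424-0.012410i
  m=-1: Y*=-0.253789-0.180115i  Y=-0.167069+0.194378i  product +0.077411-0.019239i
  m=+0: Y*=+0.594839-0.000000i  Y=-0.230860+0.000000i  product -0.137325+0.000000i
  m=+1: Y*=+0.253789-0.180115i  Y=+0.167069+0.194378i  product +0.077411+0.019239i
  m=+2: Y*=+0.022618-0.064684i  Y=-0.058123+0.382457i  product +0.023424+0.012410i
  m=+3: Y*=-0.002119-0.007346i  Y=-0.162012+0.101386i  product +0.001088+0.000975i
Total Σ_m = +0.066521+0.000000i. Multiply by 1.795196: +0.119419+0.000000i. P_3(cos γ) = 0.119419

0.119419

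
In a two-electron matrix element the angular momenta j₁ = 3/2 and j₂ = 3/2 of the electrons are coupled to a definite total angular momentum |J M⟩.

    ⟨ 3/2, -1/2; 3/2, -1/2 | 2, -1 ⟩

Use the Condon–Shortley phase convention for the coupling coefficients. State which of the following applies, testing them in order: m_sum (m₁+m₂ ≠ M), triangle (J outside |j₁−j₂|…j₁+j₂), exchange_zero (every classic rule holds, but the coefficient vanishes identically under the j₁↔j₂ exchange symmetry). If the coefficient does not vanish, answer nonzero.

m-sum: m₁+m₂ = -1/2+(-1/2) = -1, M = -1  ✓
triangle: |j₁−j₂| = 0 ≤ J = 2 ≤ j₁+j₂ = 3  ✓
exchange: j₁=j₂ and m₁=m₂, and (−1)^(j₁+j₂−J) = (−1)^1 = −1 forces ⟨j₁m₁;j₂m₂|JM⟩ = −⟨j₂m₂;j₁m₁|JM⟩ = −⟨j₁m₁;j₂m₂|JM⟩ ⇒ the coefficient vanishes identically
Racah sum check: Σ_k collapses to 0 ⇒ CG = 0

exchange_zero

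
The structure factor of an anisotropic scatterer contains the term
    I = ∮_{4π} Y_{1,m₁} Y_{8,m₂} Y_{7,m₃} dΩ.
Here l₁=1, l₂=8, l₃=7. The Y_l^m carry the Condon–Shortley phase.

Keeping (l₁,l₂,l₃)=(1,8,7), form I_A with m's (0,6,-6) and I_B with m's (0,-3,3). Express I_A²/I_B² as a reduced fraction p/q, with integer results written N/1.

28/55

l's match ⇒ only the (l;m) 3-j factors differ between A and B.
A: triangle coeff Δ(1,8,7) = 1/2040; Σ_t [1,1]: t=1:−1/6227020800 = -1/6227020800; (3j)²=7/510 [(1 8 7; 0 6 -6)], sign=+1
B: triangle coeff Δ(1,8,7) = 1/2040; Σ_t [1,1]: t=1:−1/87091200 = -1/87091200; (3j)²=11/408 [(1 8 7; 0 -3 3)], sign=-1
I_A²/I_B² = (7/510)/(11/408) = 28/55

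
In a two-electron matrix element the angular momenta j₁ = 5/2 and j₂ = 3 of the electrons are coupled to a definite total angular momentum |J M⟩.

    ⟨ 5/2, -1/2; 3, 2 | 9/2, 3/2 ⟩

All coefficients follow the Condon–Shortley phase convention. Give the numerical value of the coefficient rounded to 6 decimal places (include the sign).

triangle: 1!×4!×5!/11! = 2880/39916800
(j±m)!: 2!×3!×5!×1!×6!×3! = 6220800
prefactor² = (2J+1)×Δ×N² = 345600/77
  k=0: +1/(0!×1!×3!×5!×1!×0!) = 1/720
  k=1: −1/(1!×0!×2!×4!×2!×1!) = -1/96
Σ = -13/1440  ⇒  CG² = 345600/77×(-13/1440)² = 169/462
CG = −√(169/462) = -0.604815

−√(169/462) = -0.604815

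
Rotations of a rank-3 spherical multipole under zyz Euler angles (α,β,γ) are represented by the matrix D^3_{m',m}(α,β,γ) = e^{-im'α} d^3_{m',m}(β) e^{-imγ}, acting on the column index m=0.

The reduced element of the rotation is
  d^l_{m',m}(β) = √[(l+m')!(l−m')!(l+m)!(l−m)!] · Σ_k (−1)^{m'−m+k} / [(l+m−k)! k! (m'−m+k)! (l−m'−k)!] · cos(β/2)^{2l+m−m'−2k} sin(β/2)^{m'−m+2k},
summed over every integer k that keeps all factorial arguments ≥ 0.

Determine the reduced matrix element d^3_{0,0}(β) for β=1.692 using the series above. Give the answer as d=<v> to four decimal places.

d=0.1769

d^3_{0,0}(β=1.6920) via the finite sum:
c=cos(1.692000/2)=0.662983, s=sin(1.692000/2)=0.748634; N=√[6·6·6·6]=36.000000
The bounds max(0,m−m')=0 and min(l+m,l−m')=3 give 4 terms
  k=0: (−1)^0·36.0000/(36)·0.6630^6·0.7486^0 = +0.084921
  k=1: (−1)^1·36.0000/(4)·0.6630^4·0.7486^2 = -0.974522
  k=2: (−1)^2·36.0000/(4)·0.6630^2·0.7486^4 = +1.242586
  k=3: (−1)^3·36.0000/(36)·0.6630^0·0.7486^6 = -0.176043
d^3_{0,0}(1.6920) = +0.084921 -0.974522 +1.242586 -0.176043 = +0.176942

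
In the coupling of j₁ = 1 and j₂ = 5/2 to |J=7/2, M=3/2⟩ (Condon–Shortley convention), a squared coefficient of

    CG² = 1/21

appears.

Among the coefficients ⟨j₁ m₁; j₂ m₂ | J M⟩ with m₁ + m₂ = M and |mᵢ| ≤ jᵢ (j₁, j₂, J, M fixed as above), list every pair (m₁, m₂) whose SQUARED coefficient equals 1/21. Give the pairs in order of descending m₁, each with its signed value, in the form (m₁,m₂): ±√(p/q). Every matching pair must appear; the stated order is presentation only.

Admissible pairs with m₁+m₂ = M = 3/2: (-1,5/2), (0,3/2), (1,1/2)
  (m₁,m₂)=(1,1/2): CG² = 10/21, CG = +√(10/21)
  (m₁,m₂)=(0,3/2): CG² = 10/21, CG = +√(10/21)
  (m₁,m₂)=(-1,5/2): CG² = 1/21, CG = +√(1/21)   ← matches the target
Pairs with CG² = 1/21: (-1,5/2): +√(1/21)

(-1,5/2): +√(1/21)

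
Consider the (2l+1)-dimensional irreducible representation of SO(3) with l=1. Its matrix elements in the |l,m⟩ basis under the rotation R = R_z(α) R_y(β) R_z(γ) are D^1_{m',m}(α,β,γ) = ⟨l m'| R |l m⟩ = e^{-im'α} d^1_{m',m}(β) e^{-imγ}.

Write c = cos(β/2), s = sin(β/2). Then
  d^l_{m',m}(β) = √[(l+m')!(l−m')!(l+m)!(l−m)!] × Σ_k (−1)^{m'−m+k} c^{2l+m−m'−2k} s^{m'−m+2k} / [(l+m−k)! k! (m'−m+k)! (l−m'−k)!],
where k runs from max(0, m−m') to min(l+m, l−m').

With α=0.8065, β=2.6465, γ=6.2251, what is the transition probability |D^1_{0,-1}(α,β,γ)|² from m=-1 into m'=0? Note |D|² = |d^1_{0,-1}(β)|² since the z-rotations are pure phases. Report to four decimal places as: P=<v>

P=0.1129

First d^1_{0,-1}(β=2.6465), then the phase factors e^{-i(0)α} and e^{-i(-1)γ}:
c=cos(2.646500/2)=0.245026, s=sin(2.646500/2)=0.969517; N=√[1·1·1·2]=1.414214
The bounds max(0,m−m')=0 and min(l+m,l−m')=0 give 1 term
  k=0: (−1)^1·1.4142/(1)·0.2450^1·0.9695^1 = -0.335956
d^1_{0,-1}(2.6465) = -0.335956
|D^1_{0,-1}|² = |d^1_{0,-1}(β)|² = (-0.335956)² = 0.112866 (the z-rotation phases have unit modulus)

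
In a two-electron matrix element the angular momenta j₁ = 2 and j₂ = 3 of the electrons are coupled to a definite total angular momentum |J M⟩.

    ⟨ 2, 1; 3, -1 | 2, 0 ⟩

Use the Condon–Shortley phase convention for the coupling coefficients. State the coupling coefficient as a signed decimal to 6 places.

−√(1/7) = -0.377964

j₁+j₂−J=3  J+j₁−j₂=1  J−j₁+j₂=3  j₁+j₂+J+1=8
(j₁±m₁, j₂±m₂, J±M) = (3,1,2,4,2,2)
P² = 36/7
sum k=0..1:
  [0] +1/12 = 1/12
  [1] −1/4 = -1/4
S = -1/6
C² = P²·S² = 1/7 ; C = -0.377964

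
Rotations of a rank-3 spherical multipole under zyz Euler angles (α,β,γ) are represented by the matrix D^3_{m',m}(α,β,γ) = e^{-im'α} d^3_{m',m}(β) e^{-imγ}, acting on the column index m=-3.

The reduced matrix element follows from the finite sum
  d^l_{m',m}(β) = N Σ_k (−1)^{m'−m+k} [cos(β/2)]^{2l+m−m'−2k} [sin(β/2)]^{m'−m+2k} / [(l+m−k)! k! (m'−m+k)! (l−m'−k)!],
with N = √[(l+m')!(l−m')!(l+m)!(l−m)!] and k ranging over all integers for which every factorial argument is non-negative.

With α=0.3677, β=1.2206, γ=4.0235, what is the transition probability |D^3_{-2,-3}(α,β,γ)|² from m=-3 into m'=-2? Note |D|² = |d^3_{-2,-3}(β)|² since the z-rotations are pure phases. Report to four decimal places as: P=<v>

Split into d^3_{-2,-3}(β=1.2206) × two z-phases.
Half-angle: c=0.819476, s=0.573113. N=√(1·120·1·720)=293.938769
The bounds max(0,m−m')=0 and min(l+m,l−m')=0 give 1 term
  k=0: (−1)^1·293.9388/(120)·0.8195^5·0.5731^1 = -0.518797
d^3_{-2,-3}(1.2206) = -0.518797
|D^3_{-2,-3}|² = |d^3_{-2,-3}(β)|² = (-0.518797)² = 0.269151 (the z-rotation phases have unit modulus)

P=0.2692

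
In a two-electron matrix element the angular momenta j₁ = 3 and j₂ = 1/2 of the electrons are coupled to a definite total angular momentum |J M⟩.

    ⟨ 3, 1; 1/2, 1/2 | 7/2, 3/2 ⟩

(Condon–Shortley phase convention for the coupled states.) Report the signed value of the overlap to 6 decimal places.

√[8·0!6!1!/8! · 4!2!1!0!5!2!] = √(11520/7)
  +(−1)^0/∏(0,0,2,1,4,0)! = 1/48  (running 1/48)
⟨..|..⟩ = √(11520/7)·(1/48) = +0.845154

+0.845154  (= +√(5/7))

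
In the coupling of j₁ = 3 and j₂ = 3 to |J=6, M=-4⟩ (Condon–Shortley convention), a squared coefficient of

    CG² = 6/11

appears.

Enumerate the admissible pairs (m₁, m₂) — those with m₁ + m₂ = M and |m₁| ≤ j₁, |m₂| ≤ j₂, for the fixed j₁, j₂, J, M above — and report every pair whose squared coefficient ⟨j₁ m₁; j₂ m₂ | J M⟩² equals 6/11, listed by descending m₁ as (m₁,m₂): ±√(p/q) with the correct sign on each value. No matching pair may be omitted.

Admissible pairs with m₁+m₂ = M = -4: (-3,-1), (-2,-2), (-1,-3)
  (m₁,m₂)=(-1,-3): CG² = 5/22, CG = +√(5/22)
  (m₁,m₂)=(-2,-2): CG² = 6/11, CG = +√(6/11)   ← matches the target
  (m₁,m₂)=(-3,-1): CG² = 5/22, CG = +√(5/22)
Pairs with CG² = 6/11: (-2,-2): +√(6/11)

(-2,-2): +√(6/11)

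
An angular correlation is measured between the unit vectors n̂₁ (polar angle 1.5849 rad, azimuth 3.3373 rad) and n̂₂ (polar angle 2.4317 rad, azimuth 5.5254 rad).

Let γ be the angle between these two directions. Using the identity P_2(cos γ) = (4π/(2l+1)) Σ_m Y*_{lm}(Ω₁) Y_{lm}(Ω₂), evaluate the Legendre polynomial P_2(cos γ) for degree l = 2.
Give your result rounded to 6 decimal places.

Summing Y*_{l m}(θ₁,φ₁)·Y_{l m}(θ₂,φ₂) over m ∈ [−2, 2]; prefactor 4π/(2·2+1) = 2.513274:
  m=-2: (+0.356989+0.147333i) × (+0.009057+0.163832i) = -0.020905+0.059821i  (running Σ = -0.020905+0.059821i)
  m=-1: (+0.010686+0.002119i) × (-0.277381-0.262470i) = -0.002408-0.003392i  (running Σ = -0.023313+0.056428i)
  m=0: (-0.315203-0.000000i) × (+0.228866+0.000000i) = -0.072139-0.000000i  (running Σ = -0.095452+0.056428i)
  m=1: (-0.010686+0.002119i) × (+0.277381-0.262470i) = -0.002408+0.003392i  (running Σ = -0.097860+0.059821i)
  m=2: (+0.356989-0.147333i) × (+0.009057-0.163832i) = -0.020905-0.059821i  (running Σ = -0.118765+0.000000i)
Total Σ_m = -0.118765+0.000000i. Multiply by 2.513274: -0.298489+0.000000i. P_2(cos γ) = -0.298489

-0.298489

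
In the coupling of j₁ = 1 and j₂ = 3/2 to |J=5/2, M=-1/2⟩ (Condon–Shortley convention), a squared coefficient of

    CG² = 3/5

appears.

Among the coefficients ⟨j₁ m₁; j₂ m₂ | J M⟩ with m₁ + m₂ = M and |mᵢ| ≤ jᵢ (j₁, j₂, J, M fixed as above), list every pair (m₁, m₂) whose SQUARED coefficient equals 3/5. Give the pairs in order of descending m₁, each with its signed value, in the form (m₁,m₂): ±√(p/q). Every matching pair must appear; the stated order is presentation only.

Admissible pairs with m₁+m₂ = M = -1/2: (-1,1/2), (0,-1/2), (1,-3/2)
  (m₁,m₂)=(1,-3/2): CG² = 1/10, CG = +√(1/10)
  (m₁,m₂)=(0,-1/2): CG² = 3/5, CG = +√(3/5)   ← matches the target
  (m₁,m₂)=(-1,1/2): CG² = 3/10, CG = +√(3/10)
Pairs with CG² = 3/5: (0,-1/2): +√(3/5)

(0,-1/2): +√(3/5)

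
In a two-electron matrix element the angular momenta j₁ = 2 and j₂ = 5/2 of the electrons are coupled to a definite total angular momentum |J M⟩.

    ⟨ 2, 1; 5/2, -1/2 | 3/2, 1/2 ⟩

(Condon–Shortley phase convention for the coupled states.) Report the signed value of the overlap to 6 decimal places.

-0.487950  (= −√(5/21))

√[4·3!1!2!/7! · 3!1!2!3!2!1!] = √(48/35)
  +(−1)^0/∏(0,3,1,2,0,0)! = 1/12  (running 1/12)
  +(−1)^1/∏(1,2,0,1,1,1)! = -1/2  (running -5/12)
⟨..|..⟩ = √(48/35)·(-5/12) = -0.487950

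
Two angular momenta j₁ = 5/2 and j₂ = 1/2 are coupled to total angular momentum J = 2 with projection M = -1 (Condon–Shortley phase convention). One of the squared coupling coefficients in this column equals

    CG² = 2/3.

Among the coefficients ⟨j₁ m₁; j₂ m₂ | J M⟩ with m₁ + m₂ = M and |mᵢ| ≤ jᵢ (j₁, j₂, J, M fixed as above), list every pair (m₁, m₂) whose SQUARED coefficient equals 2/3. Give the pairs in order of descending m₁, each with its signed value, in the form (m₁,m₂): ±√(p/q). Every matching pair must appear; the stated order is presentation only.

Admissible pairs with m₁+m₂ = M = -1: (-3/2,1/2), (-1/2,-1/2)
  (m₁,m₂)=(-1/2,-1/2): CG² = 1/3, CG = +√(1/3)
  (m₁,m₂)=(-3/2,1/2): CG² = 2/3, CG = −√(2/3)   ← matches the target
Pairs with CG² = 2/3: (-3/2,1/2): −√(2/3)

(-3/2,1/2): −√(2/3)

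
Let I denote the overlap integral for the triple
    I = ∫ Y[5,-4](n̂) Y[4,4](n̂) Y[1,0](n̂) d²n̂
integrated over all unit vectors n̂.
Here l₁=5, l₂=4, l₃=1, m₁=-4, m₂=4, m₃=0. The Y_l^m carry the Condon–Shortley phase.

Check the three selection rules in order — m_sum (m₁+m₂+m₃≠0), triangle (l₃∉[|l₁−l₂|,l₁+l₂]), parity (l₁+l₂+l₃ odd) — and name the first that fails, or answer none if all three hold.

m₁+m₂+m₃ = -4 + 4 + 0 = 0  ✓
triangle: |5−4|=1 ≤ l₃=1 ≤ 5+4=9  ✓
parity: l₁+l₂+l₃ = 10 is even  ✓

none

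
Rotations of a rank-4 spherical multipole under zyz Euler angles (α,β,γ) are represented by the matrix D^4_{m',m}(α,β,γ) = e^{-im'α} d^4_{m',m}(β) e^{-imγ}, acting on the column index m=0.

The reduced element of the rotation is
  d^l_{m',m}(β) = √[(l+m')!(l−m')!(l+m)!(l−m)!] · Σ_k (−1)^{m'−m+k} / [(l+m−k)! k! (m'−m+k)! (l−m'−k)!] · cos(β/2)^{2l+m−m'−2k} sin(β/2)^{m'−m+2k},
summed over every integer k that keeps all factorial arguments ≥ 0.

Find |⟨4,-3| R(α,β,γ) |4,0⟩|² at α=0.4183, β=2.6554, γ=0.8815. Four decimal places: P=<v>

Split into d^4_{-3,0}(β=2.6554) × two z-phases.
With c≡cos(β/2)=0.240709 and s≡sin(β/2)=0.970597, N=[1·5040·24·24]^{1/2}=1703.830978
k∈{3,4} keeps every argument non-negative
  k=3: (−1)^0·1703.8310/(144)·0.2407^5·0.9706^3 = +0.008743
  k=4: (−1)^1·1703.8310/(144)·0.2407^3·0.9706^5 = -0.142147
d^4_{-3,0}(2.6554) = +0.008743 -0.142147 = -0.133404
|D^4_{-3,0}|² = |d^4_{-3,0}(β)|² = (-0.133404)² = 0.017797 (the z-rotation phases have unit modulus)

P=0.0178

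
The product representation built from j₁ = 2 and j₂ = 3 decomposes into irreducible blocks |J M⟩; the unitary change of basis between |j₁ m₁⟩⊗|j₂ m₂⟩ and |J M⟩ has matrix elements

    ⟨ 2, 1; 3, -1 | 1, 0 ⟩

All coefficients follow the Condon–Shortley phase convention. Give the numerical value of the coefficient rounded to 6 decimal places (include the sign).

−√(8/35) ≈ -0.478091

triangle: 4!*0!*2!/7! = 48/5040
(j±m)!: 3!*1!*2!*4!*1!*1! = 288
prefactor² = (2J+1)*Δ*N² = 288/35
  k=1: −1/(1!*3!*0!*1!*0!*1!) = -1/6
Σ = -1/6  ⇒  CG² = 288/35*(-1/6)² = 8/35
CG = −√(8/35) = -0.478091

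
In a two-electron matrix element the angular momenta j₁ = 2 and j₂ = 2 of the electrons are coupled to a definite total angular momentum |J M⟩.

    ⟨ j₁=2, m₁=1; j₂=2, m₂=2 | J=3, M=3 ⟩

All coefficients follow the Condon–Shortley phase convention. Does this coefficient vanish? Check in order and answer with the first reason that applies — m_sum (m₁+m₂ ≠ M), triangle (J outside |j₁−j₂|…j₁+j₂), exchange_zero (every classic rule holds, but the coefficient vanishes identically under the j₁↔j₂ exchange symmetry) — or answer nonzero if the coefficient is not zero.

m-sum: m₁+m₂ = 1+2 = 3, M = 3  ✓
triangle: |j₁−j₂| = 0 ≤ J = 3 ≤ j₁+j₂ = 4  ✓
exchange: j₁≠j₂ or m₁≠m₂ — the exchange symmetry imposes no constraint here
value check: CG = −√(1/2) = -0.707107 ≠ 0

nonzero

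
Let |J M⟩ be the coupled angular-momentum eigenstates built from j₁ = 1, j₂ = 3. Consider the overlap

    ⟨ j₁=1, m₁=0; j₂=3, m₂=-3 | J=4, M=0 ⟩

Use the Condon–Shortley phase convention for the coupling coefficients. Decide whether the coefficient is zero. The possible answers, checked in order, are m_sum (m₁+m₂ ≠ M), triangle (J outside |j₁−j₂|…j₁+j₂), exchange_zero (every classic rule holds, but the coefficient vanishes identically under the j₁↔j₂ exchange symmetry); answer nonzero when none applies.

m_sum

m-sum: m₁+m₂ = 0+(-3) = -3, M = 0  ✗ ⇒ coefficient is 0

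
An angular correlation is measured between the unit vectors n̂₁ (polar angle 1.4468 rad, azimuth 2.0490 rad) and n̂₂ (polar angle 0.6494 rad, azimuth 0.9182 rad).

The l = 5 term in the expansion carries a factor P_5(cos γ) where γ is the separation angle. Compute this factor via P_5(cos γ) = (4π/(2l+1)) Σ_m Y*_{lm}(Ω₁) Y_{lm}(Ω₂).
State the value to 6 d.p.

Term-by-term m-sum for l=5 (normalisation 4π/11 = 1.142397):
  m=-5: Y*=(-0.304598, -0.326587)  Y=(-0.004544, 0.037253)  product (0.013551, -0.009863)
  m=-4: Y*=(-0.059033, 0.165820)  Y=(-0.134769, 0.079182)  product (-0.005174, -0.027022)
  m=-3: Y*=(-0.288801, 0.039575)  Y=(-0.333581, -0.135949)  product (0.101719, 0.026061)
  m=-2: Y*=(0.113522, 0.160916)  Y=(-0.116992, -0.430068)  product (0.055924, -0.067648)
  m=-1: Y*=(-0.115655, 0.223130)  Y=(0.066946, -0.087590)  product (0.011801, 0.025068)
  m=+0: Y*=(0.201690, -0.000000)  Y=(-0.377565, 0.000000)  product (-0.076151, 0.000000)
  m=+1: Y*=(0.115655, 0.223130)  Y=(-0.066946, -0.087590)  product (0.011801, -0.025068)
  m=+2: Y*=(0.113522, -0.160916)  Y=(-0.116992, 0.430068)  product (0.055924, 0.067648)
  m=+3: Y*=(0.288801, 0.039575)  Y=(0.333581, -0.135949)  product (0.101719, -0.026061)
  m=+4: Y*=(-0.059033, -0.165820)  Y=(-0.134769, -0.079182)  product (-0.005174, 0.027022)
  m=+5: Y*=(0.304598, -0.326587)  Y=(0.004544, 0.037253)  product (0.013551, 0.009863)
Total Σ_m = (0.279490, 0.000000). Multiply by 1.142397: (0.319288, 0.000000). P_5(cos γ) = 0.319288

0.319288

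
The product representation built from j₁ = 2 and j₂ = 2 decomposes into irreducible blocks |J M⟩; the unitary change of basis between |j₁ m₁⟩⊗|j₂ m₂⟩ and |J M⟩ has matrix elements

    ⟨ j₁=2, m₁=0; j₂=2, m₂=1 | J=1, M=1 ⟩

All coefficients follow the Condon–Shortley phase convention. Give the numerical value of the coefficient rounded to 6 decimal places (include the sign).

+0.547723

j₁+j₂−J=3  J+j₁−j₂=1  J−j₁+j₂=1  j₁+j₂+J+1=6
(j₁±m₁, j₂±m₂, J±M) = (2,2,3,1,2,0)
P² = 6/5
sum k=2..2:
  [2] +1/2 = 1/2
S = 1/2
C² = P²·S² = 3/10 ; C = +0.547723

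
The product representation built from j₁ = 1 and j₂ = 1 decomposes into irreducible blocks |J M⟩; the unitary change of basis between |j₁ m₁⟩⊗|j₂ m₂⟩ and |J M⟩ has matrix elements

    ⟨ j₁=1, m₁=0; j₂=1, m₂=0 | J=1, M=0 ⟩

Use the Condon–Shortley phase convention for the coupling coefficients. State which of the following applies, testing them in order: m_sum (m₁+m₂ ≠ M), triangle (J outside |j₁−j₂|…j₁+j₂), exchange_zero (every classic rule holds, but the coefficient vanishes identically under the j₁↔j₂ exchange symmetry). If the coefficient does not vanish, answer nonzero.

m-sum: m₁+m₂ = 0+0 = 0, M = 0  ✓
triangle: |j₁−j₂| = 0 ≤ J = 1 ≤ j₁+j₂ = 2  ✓
exchange: j₁=j₂ and m₁=m₂, and (−1)^(j₁+j₂−J) = (−1)^1 = −1 forces ⟨j₁m₁;j₂m₂|JM⟩ = −⟨j₂m₂;j₁m₁|JM⟩ = −⟨j₁m₁;j₂m₂|JM⟩ ⇒ the coefficient vanishes identically
Racah sum check: Σ_k collapses to 0 ⇒ CG = 0

exchange_zero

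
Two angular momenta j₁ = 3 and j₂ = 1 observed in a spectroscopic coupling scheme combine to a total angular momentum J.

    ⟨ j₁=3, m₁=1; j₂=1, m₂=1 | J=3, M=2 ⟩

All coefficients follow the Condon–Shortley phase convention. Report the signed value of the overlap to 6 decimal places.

−√(5/12) = -0.645497

triangle: 1!*5!*1!/8! = 120/40320
(j±m)!: 4!*2!*2!*0!*5!*1! = 11520
prefactor² = (2J+1)*Δ*N² = 240
  k=1: −1/(1!*0!*1!*1!*4!*0!) = -1/24
Σ = -1/24  ⇒  CG² = 240*(-1/24)² = 5/12
CG = −√(5/12) = -0.645497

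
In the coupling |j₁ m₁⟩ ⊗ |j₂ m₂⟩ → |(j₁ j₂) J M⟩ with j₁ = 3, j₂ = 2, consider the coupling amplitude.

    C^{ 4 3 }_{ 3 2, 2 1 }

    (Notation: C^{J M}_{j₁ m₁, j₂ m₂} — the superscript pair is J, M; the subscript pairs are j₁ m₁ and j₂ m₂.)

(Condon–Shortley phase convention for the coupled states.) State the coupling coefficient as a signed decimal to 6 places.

√[9·1!5!3!/10! · 5!1!3!1!7!1!] = √(6480)
  +(−1)^0/∏(0,1,1,3,4,0)! = 1/144  (running 1/144)
  +(−1)^1/∏(1,0,0,2,5,1)! = -1/240  (running 1/360)
⟨..|..⟩ = √(6480)·(1/360) = +0.223607

+√(1/20) = +0.223607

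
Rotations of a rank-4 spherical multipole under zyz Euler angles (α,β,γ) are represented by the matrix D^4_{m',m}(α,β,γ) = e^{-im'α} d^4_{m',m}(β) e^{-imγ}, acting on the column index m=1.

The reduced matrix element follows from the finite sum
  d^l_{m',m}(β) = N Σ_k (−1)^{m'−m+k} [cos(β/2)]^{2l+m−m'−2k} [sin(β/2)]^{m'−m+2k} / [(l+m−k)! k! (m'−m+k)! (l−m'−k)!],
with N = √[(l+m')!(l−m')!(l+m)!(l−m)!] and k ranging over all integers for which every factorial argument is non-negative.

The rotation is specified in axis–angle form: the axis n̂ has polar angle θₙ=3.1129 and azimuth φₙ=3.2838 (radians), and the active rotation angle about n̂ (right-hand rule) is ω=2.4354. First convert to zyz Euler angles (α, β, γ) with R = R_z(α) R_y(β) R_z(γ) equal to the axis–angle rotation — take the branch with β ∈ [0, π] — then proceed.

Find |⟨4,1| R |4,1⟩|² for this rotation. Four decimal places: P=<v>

P=0.9727

Axis–angle → zyz. n̂ = (sinθₙcosφₙ, sinθₙsinφₙ, cosθₙ) = (-0.028399, -0.004066, -0.999588), ω = 2.4354.
R = I cosω + sinω [n̂]ₓ + (1−cosω) n̂n̂ᵀ gives
  R = [-0.759418, +0.648878, +0.047347; -0.648471, -0.760809, +0.025586; +0.052624, -0.011273, +0.998551]
β = atan2(√(R₁₃²+R₂₃²), R₃₃) = 0.053844; α = atan2(R₂₃, R₁₃) mod 2π = 0.495437; γ = atan2(R₃₂, −R₃₁) mod 2π = 3.352615
First d^4_{1,1}(β=0.0538), then the phase factors e^{-i(1)α} and e^{-i(1)γ}:
With c≡cos(β/2)=0.999638 and s≡sin(β/2)=0.026919, N=[120·6·120·6]^{1/2}=720.000000
k∈{0,1,2,3} keeps every argument non-negative
  k=0: (−1)^0·720.0000/(720)·0.9996^8·0.0269^0 = +0.997105
  k=1: (−1)^1·720.0000/(48)·0.9996^6·0.0269^2 = -0.010846
  k=2: (−1)^2·720.0000/(24)·0.9996^4·0.0269^4 = +0.000016
  k=3: (−1)^3·720.0000/(72)·0.9996^2·0.0269^6 = -0.000000
d^4_{1,1}(0.0538) = +0.997105 -0.010846 +0.000016 -0.000000 = +0.986275
|D^4_{1,1}|² = |d^4_{1,1}(β)|² = (+0.986275)² = 0.972738 (the z-rotation phases have unit modulus)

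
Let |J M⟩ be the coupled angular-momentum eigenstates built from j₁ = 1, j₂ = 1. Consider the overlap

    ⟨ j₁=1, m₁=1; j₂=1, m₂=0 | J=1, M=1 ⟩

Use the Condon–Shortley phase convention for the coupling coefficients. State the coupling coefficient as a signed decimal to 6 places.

+0.707107  (= +√(1/2))

√[3·1!1!1!/4! · 2!0!1!1!2!0!] = √(1/2)
  +(−1)^0/∏(0,1,0,1,1,0)! = 1  (running 1)
⟨..|..⟩ = √(1/2)·(1) = +0.707107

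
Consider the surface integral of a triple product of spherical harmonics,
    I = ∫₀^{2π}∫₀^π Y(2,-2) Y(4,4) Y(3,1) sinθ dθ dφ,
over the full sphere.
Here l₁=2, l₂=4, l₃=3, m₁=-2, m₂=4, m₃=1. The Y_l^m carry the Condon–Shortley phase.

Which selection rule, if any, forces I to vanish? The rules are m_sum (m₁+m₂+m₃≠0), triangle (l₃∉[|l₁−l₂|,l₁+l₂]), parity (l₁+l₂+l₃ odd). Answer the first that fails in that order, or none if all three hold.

m_sum

Σmᵢ = 3  ✗
l₃∈[|l₁−l₂|,l₁+l₂]=[2,6], have l₃=3
Σlᵢ = 9 ⇒ odd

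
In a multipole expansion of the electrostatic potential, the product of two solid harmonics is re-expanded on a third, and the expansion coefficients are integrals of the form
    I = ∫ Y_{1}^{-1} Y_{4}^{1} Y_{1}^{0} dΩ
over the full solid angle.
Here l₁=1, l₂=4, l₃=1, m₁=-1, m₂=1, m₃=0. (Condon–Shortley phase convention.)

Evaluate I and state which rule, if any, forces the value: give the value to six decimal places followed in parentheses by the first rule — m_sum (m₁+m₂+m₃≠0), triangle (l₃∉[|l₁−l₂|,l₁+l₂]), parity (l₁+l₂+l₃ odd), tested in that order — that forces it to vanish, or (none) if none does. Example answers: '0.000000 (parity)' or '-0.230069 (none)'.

|1−4|≤1≤1+4 violated ⇒ I = 0

0.000000 (triangle)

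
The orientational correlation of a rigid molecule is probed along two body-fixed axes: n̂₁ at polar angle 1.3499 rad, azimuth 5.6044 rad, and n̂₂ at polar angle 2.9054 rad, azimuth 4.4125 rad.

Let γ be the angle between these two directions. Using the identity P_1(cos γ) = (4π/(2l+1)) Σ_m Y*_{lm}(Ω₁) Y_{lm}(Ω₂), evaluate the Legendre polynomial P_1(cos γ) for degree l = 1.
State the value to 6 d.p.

-0.128568

Term-by-term m-sum for l=1 (normalisation 4π/3 = 4.188790):
  term(m=-1) = +0.010081+0.025320i   from Y*(Ω₁)=+0.262376-0.211647i, Y(Ω₂)=-0.023883+0.077238i
  term(m=+0) = -0.050855+0.000000i   from Y*(Ω₁)=+0.107055-0.000000i, Y(Ω₂)=-0.475037+0.000000i
  term(m=+1) = +0.010081-0.025320i   from Y*(Ω₁)=-0.262376-0.211647i, Y(Ω₂)=+0.023883+0.077238i
Σ over m = -0.030693+0.000000i; ×(4π/3) → -0.128568+0.000000i. Real part: -0.128568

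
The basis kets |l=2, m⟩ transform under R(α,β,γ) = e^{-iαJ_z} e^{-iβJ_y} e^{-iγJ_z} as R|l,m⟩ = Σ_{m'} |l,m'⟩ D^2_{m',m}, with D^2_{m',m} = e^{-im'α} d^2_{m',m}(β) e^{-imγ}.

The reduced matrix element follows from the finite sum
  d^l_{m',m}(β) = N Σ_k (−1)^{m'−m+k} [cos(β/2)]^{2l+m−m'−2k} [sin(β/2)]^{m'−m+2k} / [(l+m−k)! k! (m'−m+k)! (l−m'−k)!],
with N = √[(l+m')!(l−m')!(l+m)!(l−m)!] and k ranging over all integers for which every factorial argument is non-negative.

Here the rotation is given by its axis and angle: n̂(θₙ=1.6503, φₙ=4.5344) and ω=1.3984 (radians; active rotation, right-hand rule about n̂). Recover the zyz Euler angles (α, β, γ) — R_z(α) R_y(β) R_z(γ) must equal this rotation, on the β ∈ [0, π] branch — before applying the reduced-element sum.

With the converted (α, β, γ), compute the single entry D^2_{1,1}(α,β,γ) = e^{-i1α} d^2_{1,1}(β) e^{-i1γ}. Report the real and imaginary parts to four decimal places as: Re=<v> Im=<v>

Re=-0.3770 Im=-0.0506

Axis–angle → zyz. n̂ = (sinθₙcosφₙ, sinθₙsinφₙ, cosθₙ) = (-0.176491, -0.981093, -0.079420), ω = 1.3984.
R = I cosω + sinω [n̂]ₓ + (1−cosω) n̂n̂ᵀ gives
  R = [+0.197349, +0.221694, -0.954937; +0.065208, +0.968969, +0.238427; +0.978162, -0.109323, +0.176769]
β = atan2(√(R₁₃²+R₂₃²), R₃₃) = 1.393093; α = atan2(R₂₃, R₁₃) mod 2π = 2.896917; γ = atan2(R₃₂, −R₃₁) mod 2π = 3.252895
Split into d^2_{1,1}(β=1.3931) × two z-phases.
Half-angle: c=0.767062, s=0.641573. N=√(6·1·6·1)=6.000000
Admissible k: 0..1 (factorial args all ≥0)
  k=0: (−1)^0·6.0000/(6)·0.7671^4·0.6416^0 = +0.346196
  k=1: (−1)^1·6.0000/(2)·0.7671^2·0.6416^2 = -0.726564
d^2_{1,1}(1.3931) = +0.346196 -0.726564 = -0.380368
Attach z-rotation phases: D = e^{-i(1)(2.8969)}·(-0.380368)·e^{-i(1)(3.2529)} = -0.376990-0.050581i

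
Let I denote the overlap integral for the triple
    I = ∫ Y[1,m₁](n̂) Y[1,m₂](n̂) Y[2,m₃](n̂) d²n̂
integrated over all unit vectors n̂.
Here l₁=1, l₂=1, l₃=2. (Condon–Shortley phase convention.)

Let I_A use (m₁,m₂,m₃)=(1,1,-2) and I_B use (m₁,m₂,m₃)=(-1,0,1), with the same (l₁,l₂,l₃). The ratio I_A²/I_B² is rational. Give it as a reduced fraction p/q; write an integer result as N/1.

l's match ⇒ only the (l;m) 3-j factors differ between A and B.
A: triangle coeff Δ(1,1,2) = 1/30; Σ_t [0,0]: t=0:+1/4 = 1/4; (3j)²=1/5 [(1 1 2; 1 1 -2)], sign=+1
B: triangle coeff Δ(1,1,2) = 1/30; Σ_t [0,0]: t=0:+1/2 = 1/2; (3j)²=1/10 [(1 1 2; -1 0 1)], sign=-1
I_A²/I_B² = (1/5)/(1/10) = 2/1

2/1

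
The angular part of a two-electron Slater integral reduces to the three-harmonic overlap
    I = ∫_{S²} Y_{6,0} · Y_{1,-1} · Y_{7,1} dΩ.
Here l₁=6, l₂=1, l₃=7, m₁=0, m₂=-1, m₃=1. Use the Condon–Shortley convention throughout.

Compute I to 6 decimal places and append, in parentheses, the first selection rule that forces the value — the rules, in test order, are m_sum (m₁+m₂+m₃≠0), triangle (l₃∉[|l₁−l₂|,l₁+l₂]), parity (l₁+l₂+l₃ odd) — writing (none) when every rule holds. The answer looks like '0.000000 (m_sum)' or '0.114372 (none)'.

Checks pass: Σm=0; 14 even; l₃=7∈[5,7].
(2·6+1)(2·1+1)(2·7+1) = 585
Δ: 0! 12! 2! / 15! → 1/1365
sum: t=0:+1/518400 = 1/518400
3j²(6 1 7; 0 0 0) = Δ·Π!·Σ² = 7/195  (sign -1)
sum: t=0:+1/1036800 = 1/1036800
3j²(6 1 7; 0 -1 1) = Δ·Π!·Σ² = 4/195  (sign +1)
combine: 4πI² = 585·7/195·4/195 = 28/65
take √, sign -1: I = -0.18514731
No selection rule forces the value: the integral is nonzero (none).

-0.185147 (none)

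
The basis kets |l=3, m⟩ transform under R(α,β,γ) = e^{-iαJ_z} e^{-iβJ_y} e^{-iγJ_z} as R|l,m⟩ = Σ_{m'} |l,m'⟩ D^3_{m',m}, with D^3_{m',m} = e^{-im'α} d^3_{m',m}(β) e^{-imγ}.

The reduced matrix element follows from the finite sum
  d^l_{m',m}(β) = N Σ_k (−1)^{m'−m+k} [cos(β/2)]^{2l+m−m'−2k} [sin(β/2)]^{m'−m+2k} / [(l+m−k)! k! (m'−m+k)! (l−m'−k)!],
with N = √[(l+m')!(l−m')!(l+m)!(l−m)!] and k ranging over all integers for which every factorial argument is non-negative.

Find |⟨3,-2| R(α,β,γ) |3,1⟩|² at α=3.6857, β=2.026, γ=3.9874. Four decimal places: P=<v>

P=0.0266

First d^3_{-2,1}(β=2.0260), then the phase factors e^{-i(-2)α} and e^{-i(1)γ}:
With c≡cos(β/2)=0.529318 and s≡sin(β/2)=0.848424, N=[1·120·24·2]^{1/2}=75.894664
k∈{3,4} keeps every argument non-negative
  k=3: (−1)^0·75.8947/(12)·0.5293^3·0.8484^3 = +0.572820
  k=4: (−1)^1·75.8947/(24)·0.5293^1·0.8484^5 = -0.735835
d^3_{-2,1}(2.0260) = +0.572820 -0.735835 = -0.163015
|D^3_{-2,1}|² = |d^3_{-2,1}(β)|² = (-0.163015)² = 0.026574 (the z-rotation phases have unit modulus)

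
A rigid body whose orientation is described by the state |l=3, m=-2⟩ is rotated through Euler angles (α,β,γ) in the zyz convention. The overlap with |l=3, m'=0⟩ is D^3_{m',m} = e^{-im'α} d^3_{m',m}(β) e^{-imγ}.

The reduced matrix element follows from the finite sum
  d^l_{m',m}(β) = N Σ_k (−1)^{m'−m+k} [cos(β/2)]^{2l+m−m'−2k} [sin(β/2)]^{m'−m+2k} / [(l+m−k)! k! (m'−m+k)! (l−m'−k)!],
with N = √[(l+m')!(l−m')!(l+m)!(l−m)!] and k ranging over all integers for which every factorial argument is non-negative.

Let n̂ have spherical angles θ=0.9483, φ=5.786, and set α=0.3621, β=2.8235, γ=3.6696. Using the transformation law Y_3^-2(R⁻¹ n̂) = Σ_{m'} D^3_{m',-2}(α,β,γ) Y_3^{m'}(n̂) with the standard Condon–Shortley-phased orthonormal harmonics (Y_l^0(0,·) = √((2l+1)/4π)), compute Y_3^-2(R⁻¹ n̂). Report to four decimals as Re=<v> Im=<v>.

Need the full column D^3_{m',-2} for m'=−3..3 at α=0.3621, β=2.8235, γ=3.6696.
cos(β/2)=0.158377, sin(β/2)=0.987379
d^3_{-3,-2}: single k=1 term ⇒ +0.000241;  D = -0.000130+0.000203i
d^3_{-2,-2}: k∈[0..1] ⇒ +0.000016 -0.003067 = -0.003051;  D = +0.000634-0.002984i
d^3_{-1,-2}: k∈[0..1] ⇒ -0.000311 +0.024185 = +0.023874;  D = +0.003631+0.023597i
d^3_{0,-2}: k∈[0..1] ⇒ +0.003360 -0.130580 = -0.127221;  D = -0.062636-0.110733i
d^3_{1,-2}: k∈[0..1] ⇒ -0.024185 +0.470013 = +0.445828;  D = +0.342729+0.285130i
d^3_{2,-2}: k∈[0..1] ⇒ +0.119203 -0.926622 = -0.807419;  D = -0.763377-0.263024i
d^3_{3,-2}: single k=0 term ⇒ -0.364071;  D = -0.363904+0.011024i
Y_3^{m'}(θ=0.9483,φ=5.786) and Σ D·Y over m':
  (-0.0001+0.0002i)·(+0.0177+0.2230i)  (+0.0006-0.0030i)·(+0.2144+0.3298i)  (+0.0036+0.0236i)·(+0.1615+0.0876i)  (-0.0626-0.1107i)·(-0.2829+0.0000i)  (+0.3427+0.2851i)·(-0.1615+0.0876i)  (-0.7634-0.2630i)·(+0.2144-0.3298i)  (-0.3639+0.0110i)·(-0.0177+0.2230i)
Y_3^-2(R⁻¹ n̂) = -0.309415+0.132975i

Re=-0.3094 Im=0.1330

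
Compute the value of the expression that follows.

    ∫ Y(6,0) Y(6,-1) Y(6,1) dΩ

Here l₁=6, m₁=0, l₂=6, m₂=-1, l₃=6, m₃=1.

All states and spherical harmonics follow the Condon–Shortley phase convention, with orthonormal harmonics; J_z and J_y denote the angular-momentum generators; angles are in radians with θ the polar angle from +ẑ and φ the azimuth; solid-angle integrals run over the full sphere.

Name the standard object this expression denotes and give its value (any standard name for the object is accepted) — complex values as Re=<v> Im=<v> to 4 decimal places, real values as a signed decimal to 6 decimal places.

Gaunt coefficient, -0.057253

This is a Gaunt coefficient — the integral of a triple product of spherical harmonics over the sphere.
Rules hold: Σm=0, L=18 even, 0≤6≤12.
N = 13·13·13 = 2197
Δ = 6!·6!·6!/19! = 1/325909584
Racah Σ t=0..6: t=0:+1/373248000 t=1:−1/1728000 t=2:+1/110592 t=3:−1/46656 t=4:+1/110592 t=5:−1/1728000 t=6:+1/373248000 = -7/1555200
⇒ 3j(6 6 6; 0 0 0)² = 400/46189, sgn -1
Racah Σ t=0..5: t=0:+1/62208000 t=1:−1/691200 t=2:+1/82944 t=3:−1/62208 t=4:+1/276480 t=5:−1/10368000 = -1/518400
⇒ 3j(6 6 6; 0 -1 1)² = 100/46189, sgn +1
4πI² = N·(3j₀)²·(3jₘ)² = 520000/12623809
I = -1·√(0.041192/4π) = -0.05725343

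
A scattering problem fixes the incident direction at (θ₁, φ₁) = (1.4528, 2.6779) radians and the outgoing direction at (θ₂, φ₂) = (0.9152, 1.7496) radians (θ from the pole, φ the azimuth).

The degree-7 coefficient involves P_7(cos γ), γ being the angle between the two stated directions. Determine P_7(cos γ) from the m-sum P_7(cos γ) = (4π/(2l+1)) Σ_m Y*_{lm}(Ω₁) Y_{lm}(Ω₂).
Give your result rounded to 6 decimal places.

Expand P_7 via completeness: Σ_{m} conj(Y_{7,m}) at Ω₁ times Y_{7,m} at Ω₂ —
  term(m=-7) = 0.04575 + 0.00999j   from Y*(Ω₁)=0.47362 - 0.04956j, Y(Ω₂)=0.09337 + 0.03086j
  term(m=-6) = 0.04520 - 0.03911j   from Y*(Ω₁)=-0.19773 - 0.07430j, Y(Ω₂)=-0.13516 + 0.24860j
  term(m=-5) = 0.00905 + 0.12750j   from Y*(Ω₁)=-0.19752 - 0.21302j, Y(Ω₂)=-0.34302 - 0.27556j
  term(m=-4) = 0.06446 + 0.04146j   from Y*(Ω₁)=0.06637 + 0.22742j, Y(Ω₂)=0.24423 - 0.21215j
  term(m=-3) = 0.02101 - 0.00783j   from Y*(Ω₁)=-0.04092 + 0.22522j, Y(Ω₂)=-0.05005 - 0.08417j
  term(m=-2) = 0.02540 - 0.08645j   from Y*(Ω₁)=0.14714 - 0.19622j, Y(Ω₂)=0.34414 - 0.12860j
  term(m=-1) = 0.00730 + 0.00975j   from Y*(Ω₁)=0.18285 - 0.09143j, Y(Ω₂)=0.01059 + 0.05861j
  term(m=+0) = -0.08620 + 0.00000j   from Y*(Ω₁)=-0.24732 + 0.00000j, Y(Ω₂)=0.34852 + 0.00000j
  term(m=+1) = 0.00730 - 0.00975j   from Y*(Ω₁)=-0.18285 - 0.09143j, Y(Ω₂)=-0.01059 + 0.05861j
  term(m=+2) = 0.02540 + 0.08645j   from Y*(Ω₁)=0.14714 + 0.19622j, Y(Ω₂)=0.34414 + 0.12860j
  term(m=+3) = 0.02101 + 0.00783j   from Y*(Ω₁)=0.04092 + 0.22522j, Y(Ω₂)=0.05005 - 0.08417j
  term(m=+4) = 0.06446 - 0.04146j   from Y*(Ω₁)=0.06637 - 0.22742j, Y(Ω₂)=0.24423 + 0.21215j
  term(m=+5) = 0.00905 - 0.12750j   from Y*(Ω₁)=0.19752 - 0.21302j, Y(Ω₂)=0.34302 - 0.27556j
  term(m=+6) = 0.04520 + 0.03911j   from Y*(Ω₁)=-0.19773 + 0.07430j, Y(Ω₂)=-0.13516 - 0.24860j
  term(m=+7) = 0.04575 - 0.00999j   from Y*(Ω₁)=-0.47362 - 0.04956j, Y(Ω₂)=-0.09337 + 0.03086j
Accumulated sum 0.35013 - 0.00000j; after 4π/(2l+1) scaling, 0.29332 - 0.00000j ⇒ P_7 = 0.293320

0.293320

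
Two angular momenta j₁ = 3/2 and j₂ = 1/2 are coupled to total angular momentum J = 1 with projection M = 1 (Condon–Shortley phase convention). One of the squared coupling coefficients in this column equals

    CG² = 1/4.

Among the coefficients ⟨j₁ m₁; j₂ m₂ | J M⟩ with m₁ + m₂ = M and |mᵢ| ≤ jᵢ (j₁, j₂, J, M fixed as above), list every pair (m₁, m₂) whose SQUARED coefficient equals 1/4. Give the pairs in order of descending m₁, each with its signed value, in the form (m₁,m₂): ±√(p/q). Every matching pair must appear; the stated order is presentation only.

(1/2,1/2): −√(1/4)

Admissible pairs with m₁+m₂ = M = 1: (1/2,1/2), (3/2,-1/2)
  (m₁,m₂)=(3/2,-1/2): CG² = 3/4, CG = +√(3/4)
  (m₁,m₂)=(1/2,1/2): CG² = 1/4, CG = −√(1/4)   ← matches the target
Pairs with CG² = 1/4: (1/2,1/2): −√(1/4)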